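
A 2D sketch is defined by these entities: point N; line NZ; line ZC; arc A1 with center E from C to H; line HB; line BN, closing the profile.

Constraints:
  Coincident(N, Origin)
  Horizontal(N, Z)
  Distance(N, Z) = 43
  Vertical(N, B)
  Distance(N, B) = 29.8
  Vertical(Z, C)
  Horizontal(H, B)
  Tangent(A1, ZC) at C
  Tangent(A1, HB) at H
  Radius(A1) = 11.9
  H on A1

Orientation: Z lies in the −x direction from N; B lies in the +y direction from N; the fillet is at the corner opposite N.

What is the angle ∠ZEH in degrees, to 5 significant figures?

146.38°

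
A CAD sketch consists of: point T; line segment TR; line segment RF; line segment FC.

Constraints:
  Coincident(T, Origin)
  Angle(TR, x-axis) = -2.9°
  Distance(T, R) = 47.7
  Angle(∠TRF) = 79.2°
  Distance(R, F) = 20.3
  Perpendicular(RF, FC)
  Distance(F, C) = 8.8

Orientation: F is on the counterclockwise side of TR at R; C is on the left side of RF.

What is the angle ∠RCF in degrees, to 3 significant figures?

66.6°

∠TRF = 79.2°, so RF runs at -2.9° + (180° − 79.2°) = 97.9° from the x-axis; with |RF| = 20.3, F = R + 20.3·(cos 97.9°, sin 97.9°) = (44.8, 17.7). RF ⟂ FC; with |FC| = 8.8 on the left of RF, C = F + 8.8·(-0.991, -0.137) = (36.1, 16.5). Then cos ∠RCF = CR·CF / (|CR||CF|), giving 66.6°.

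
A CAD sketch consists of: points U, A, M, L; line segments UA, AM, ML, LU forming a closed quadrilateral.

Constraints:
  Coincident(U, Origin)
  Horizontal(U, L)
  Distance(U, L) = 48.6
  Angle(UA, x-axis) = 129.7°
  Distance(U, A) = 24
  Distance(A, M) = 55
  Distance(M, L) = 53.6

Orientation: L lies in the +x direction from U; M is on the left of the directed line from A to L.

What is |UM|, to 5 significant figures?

58.239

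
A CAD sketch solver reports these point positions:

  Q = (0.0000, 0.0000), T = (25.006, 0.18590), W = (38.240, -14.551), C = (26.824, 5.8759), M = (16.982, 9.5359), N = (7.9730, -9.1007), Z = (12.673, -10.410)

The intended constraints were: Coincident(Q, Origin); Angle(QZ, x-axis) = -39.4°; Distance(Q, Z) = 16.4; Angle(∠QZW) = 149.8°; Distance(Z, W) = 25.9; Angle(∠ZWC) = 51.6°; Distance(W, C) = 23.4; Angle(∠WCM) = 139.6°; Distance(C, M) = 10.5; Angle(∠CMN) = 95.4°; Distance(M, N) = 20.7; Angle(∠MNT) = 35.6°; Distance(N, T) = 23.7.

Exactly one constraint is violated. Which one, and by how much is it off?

Distance(N, T) = 23.7 — off by 4.30.

Q = (0.00, 0.00) ✓; QZ at -39.40° ✓; |QZ| = 16.40 ✓; ∠QZW = 149.8° ✓; |ZW| = 25.90 ✓; ∠ZWC = 51.60° ✓; |WC| = 23.40 ✓; ∠WCM = 139.6° ✓; |CM| = 10.50 ✓; ∠CMN = 95.40° ✓; |MN| = 20.70 ✓; ∠MNT = 35.60° ✓; |NT| = 19.40 ✗.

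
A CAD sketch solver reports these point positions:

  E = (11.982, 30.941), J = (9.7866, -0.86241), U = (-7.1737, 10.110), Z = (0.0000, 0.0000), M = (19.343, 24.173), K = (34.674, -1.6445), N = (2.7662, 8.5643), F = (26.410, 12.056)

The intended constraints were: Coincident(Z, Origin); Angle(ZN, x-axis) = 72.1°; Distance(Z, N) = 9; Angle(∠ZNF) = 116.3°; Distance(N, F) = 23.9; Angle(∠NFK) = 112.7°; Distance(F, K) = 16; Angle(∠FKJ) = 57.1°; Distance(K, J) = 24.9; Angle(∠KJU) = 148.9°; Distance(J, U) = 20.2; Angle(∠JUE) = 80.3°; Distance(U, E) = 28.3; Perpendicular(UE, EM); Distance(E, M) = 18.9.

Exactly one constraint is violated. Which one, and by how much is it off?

Distance(E, M) = 18.9 — off by 8.90.

Z = (0.00, 0.00) ✓; ZN at 72.10° ✓; |ZN| = 9.000 ✓; ∠ZNF = 116.3° ✓; |NF| = 23.90 ✓; ∠NFK = 112.7° ✓; |FK| = 16.00 ✓; ∠FKJ = 57.10° ✓; |KJ| = 24.90 ✓; ∠KJU = 148.9° ✓; |JU| = 20.20 ✓; ∠JUE = 80.30° ✓; |UE| = 28.30 ✓; ∠(UE, EM) = 90.00° ✓; |EM| = 10.00 ✗.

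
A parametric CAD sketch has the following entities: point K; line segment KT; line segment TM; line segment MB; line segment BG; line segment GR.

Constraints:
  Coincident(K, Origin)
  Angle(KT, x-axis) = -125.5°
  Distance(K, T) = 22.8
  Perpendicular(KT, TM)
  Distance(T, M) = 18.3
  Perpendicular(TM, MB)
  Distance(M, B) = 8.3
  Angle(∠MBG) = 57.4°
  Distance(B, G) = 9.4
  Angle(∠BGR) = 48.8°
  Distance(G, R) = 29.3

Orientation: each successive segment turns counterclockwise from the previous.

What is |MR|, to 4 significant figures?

20.81

∠MBG = 57.4° gives BG at 177.1° from the x-axis; with |BG| = 9.4, G = (-2.910, -21.96). ∠BGR = 48.8° gives GR at -51.70° from the x-axis; with |GR| = 29.3, R = (15.25, -44.95). Then |MR| = |R − M| = 20.81.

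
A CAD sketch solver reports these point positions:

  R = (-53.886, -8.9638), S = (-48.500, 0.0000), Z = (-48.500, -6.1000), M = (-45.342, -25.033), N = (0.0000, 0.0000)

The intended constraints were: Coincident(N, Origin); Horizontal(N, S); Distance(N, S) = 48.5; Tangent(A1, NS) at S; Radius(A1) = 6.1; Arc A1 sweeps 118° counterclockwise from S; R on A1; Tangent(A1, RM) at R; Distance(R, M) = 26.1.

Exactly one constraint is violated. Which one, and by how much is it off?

Distance(R, M) = 26.1 — off by 7.90.

N = (0.00, 0.00) ✓; N.y = 0.00, S.y = 0.00 ✓; |NS| = 48.50 ✓; ∠(ZS, SN) = 90.00° ✓; |ZS| = 6.100 ✓; bearing(Z→R) − bearing(Z→S) = 118.0° ✓; |ZR| = 6.100 ✓; ∠(ZR, RM) = 90.00° ✓; |RM| = 18.20 ✗.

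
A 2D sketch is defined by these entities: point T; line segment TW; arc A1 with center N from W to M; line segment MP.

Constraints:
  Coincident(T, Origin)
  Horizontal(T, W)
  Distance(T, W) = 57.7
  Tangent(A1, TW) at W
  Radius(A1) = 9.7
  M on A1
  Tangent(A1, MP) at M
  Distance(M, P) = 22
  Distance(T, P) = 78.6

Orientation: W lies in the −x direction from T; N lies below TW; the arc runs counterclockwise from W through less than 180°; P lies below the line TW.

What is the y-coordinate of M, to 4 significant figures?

-6.809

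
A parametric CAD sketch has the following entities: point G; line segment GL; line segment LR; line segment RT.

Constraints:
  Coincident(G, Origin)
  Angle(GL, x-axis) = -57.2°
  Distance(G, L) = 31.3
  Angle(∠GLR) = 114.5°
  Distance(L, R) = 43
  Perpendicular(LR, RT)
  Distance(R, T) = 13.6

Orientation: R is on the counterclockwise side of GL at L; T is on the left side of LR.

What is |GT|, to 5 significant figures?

57.924

G is at the origin; GL runs at -57.2° with length 31.3, so L = 31.3·(cos -57.2°, sin -57.2°) = (16.955, -26.310). ∠GLR = 114.5°, so LR runs at -57.2° + (180° − 114.5°) = 8.3000° from the x-axis; with |LR| = 43.0, R = L + 43.0·(cos 8.3000°, sin 8.3000°) = (59.505, -20.102). The perpendicularity gives RT at right angles to LR; with |RT| = 13.6 on the left of LR, T = R + 13.6·(-0.14436, 0.98953) = (57.542, -6.6449). Then |GT| = |T − G| = 57.924.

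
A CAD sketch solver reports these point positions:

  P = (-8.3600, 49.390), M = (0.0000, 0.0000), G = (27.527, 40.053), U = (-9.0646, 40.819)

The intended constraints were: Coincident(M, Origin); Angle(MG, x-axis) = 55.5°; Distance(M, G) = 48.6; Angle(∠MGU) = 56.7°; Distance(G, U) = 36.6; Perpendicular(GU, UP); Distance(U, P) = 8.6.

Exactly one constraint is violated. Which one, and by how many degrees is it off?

Perpendicular(GU, UP) — off by 3.50°.

M = (0.00, 0.00) ✓; MG at 55.50° ✓; |MG| = 48.60 ✓; ∠MGU = 56.70° ✓; |GU| = 36.60 ✓; ∠(GU, UP) = 93.50° ✗; |UP| = 8.600 ✓.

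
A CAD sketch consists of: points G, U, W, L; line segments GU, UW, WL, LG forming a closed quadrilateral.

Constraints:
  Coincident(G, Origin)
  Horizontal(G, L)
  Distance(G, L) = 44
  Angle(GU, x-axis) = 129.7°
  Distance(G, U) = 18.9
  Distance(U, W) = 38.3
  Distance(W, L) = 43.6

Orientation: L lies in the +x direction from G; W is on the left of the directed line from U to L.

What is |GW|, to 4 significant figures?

41.08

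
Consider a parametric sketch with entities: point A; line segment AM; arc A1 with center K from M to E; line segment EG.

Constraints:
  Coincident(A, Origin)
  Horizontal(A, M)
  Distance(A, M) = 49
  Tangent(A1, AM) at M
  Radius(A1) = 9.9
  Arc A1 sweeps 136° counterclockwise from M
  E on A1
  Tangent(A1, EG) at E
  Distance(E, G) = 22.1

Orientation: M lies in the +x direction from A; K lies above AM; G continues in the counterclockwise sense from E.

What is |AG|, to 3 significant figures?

51.4

A is at the origin; AM is horizontal with |AM| = 49.0 and M on the +x side, so M = (49.0, 0.00). Since A1 is tangent to AM there, KM ⟂ AM, so K = M + (0, 9.9) = (49.0, 9.90). On A1, M sits at bearing -90° from K; a 136° counterclockwise sweep puts E at bearing 46°, so E = K + 9.9·(cos 46°, sin 46°) = (55.9, 17.0). Since A1 is tangent to EG there, KE ⟂ EG, so EG runs along (−sin 46°, cos 46°); with |EG| = 22.1, G = (40.0, 32.4). Then |AG| = |G − A| = 51.4.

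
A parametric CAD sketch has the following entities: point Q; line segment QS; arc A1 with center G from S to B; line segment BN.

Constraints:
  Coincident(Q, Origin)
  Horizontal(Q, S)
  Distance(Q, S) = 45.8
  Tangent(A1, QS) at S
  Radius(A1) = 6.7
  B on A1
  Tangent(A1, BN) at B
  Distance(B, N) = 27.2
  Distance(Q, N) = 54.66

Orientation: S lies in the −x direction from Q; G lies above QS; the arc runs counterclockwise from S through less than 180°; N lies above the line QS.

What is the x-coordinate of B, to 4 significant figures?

-39.15

Q is at the origin; QS is horizontal with |QS| = 45.8 and S on the −x side, so S = (-45.80, 0.000). A1 meets QS tangentially, so GS is at right angles to QS, so G = S + (0, 6.7) = (-45.80, 6.700). Since GB ⟂ BN (tangency), |GN| = √(6.7² + 27.2²) = 28.01 regardless of where B sits on A1. So N lies on both circle(Q, 54.66) and circle(G, 28.01); the above-QS intersection is N = (-42.39, 34.51). B is the foot of the tangent from N: B = (-39.15, 7.499).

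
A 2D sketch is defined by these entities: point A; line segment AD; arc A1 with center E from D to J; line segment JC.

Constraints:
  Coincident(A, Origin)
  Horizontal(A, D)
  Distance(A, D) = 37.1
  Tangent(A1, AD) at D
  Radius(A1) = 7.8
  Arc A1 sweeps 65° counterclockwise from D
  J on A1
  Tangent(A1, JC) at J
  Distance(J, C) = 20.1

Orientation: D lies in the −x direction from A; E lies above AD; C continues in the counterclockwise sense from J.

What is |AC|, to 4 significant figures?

31.31

A is at the origin; AD is horizontal with |AD| = 37.1 and D on the −x side, so D = (-37.10, 0.000). A1 meets AD tangentially, so ED is at right angles to AD, so E = D + (0, 7.8) = (-37.10, 7.800). On A1, D sits at bearing -90° from E; a 65° counterclockwise sweep puts J at bearing -25°, so J = E + 7.8·(cos -25°, sin -25°) = (-30.03, 4.504). A1 meets JC tangentially, so EJ is at right angles to JC, so JC runs along (−sin -25°, cos -25°); with |JC| = 20.1, C = (-21.54, 22.72). Then |AC| = |C − A| = 31.31.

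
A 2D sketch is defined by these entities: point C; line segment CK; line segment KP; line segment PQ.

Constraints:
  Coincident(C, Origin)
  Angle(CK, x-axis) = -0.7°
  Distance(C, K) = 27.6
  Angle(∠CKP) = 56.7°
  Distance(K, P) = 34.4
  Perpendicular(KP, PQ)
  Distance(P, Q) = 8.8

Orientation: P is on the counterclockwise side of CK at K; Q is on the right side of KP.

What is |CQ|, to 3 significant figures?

37.2

C is at the origin; CK runs at -0.7° with length 27.6, so K = 27.6·(cos -0.7°, sin -0.7°) = (27.6, -0.337). ∠CKP = 56.7°, so KP runs at -0.7° + (180° − 56.7°) = 123° from the x-axis; with |KP| = 34.4, P = K + 34.4·(cos 123°, sin 123°) = (9.06, 28.6). KP ⟂ PQ; with |PQ| = 8.8 on the right of KP, Q = P + 8.8·(0.842, 0.539) = (16.5, 33.4). Then |CQ| = |Q − C| = 37.2.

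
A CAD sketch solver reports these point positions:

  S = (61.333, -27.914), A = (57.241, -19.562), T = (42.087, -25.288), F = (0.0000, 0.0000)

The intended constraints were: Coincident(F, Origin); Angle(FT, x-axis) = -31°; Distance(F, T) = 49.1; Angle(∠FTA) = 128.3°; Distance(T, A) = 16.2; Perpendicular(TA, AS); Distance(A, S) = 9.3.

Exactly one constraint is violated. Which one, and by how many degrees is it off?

Perpendicular(TA, AS) — off by 5.40°.

F = (0.00, 0.00) ✓; FT at -31.00° ✓; |FT| = 49.10 ✓; ∠FTA = 128.3° ✓; |TA| = 16.20 ✓; ∠(TA, AS) = 84.60° ✗; |AS| = 9.301 ✓.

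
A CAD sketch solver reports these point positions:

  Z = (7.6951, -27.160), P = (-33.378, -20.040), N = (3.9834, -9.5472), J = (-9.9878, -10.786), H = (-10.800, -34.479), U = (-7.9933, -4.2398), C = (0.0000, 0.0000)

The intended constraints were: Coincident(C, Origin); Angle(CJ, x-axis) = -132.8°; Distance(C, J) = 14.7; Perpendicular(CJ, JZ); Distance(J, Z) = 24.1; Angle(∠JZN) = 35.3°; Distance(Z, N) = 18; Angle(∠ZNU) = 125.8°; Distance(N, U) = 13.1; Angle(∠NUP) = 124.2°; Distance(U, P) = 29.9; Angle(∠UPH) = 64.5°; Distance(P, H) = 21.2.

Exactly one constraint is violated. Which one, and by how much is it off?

Distance(P, H) = 21.2 — off by 5.60.

C = (0.00, 0.00) ✓; CJ at -132.8° ✓; |CJ| = 14.70 ✓; ∠(CJ, JZ) = 90.00° ✓; |JZ| = 24.10 ✓; ∠JZN = 35.30° ✓; |ZN| = 18.00 ✓; ∠ZNU = 125.8° ✓; |NU| = 13.10 ✓; ∠NUP = 124.2° ✓; |UP| = 29.90 ✓; ∠UPH = 64.50° ✓; |PH| = 26.80 ✗.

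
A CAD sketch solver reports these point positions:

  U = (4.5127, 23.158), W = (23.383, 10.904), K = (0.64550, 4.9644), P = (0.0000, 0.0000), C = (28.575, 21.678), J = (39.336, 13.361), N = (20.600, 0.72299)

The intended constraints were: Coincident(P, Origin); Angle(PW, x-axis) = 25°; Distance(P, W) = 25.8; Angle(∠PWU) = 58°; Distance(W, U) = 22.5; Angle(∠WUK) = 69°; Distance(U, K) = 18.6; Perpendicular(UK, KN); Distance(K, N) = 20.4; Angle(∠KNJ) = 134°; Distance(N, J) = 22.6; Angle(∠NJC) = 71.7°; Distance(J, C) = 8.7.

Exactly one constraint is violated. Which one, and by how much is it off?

Distance(J, C) = 8.7 — off by 4.90.

P = (0.00, 0.00) ✓; PW at 25.00° ✓; |PW| = 25.80 ✓; ∠PWU = 58.00° ✓; |WU| = 22.50 ✓; ∠WUK = 69.00° ✓; |UK| = 18.60 ✓; ∠(UK, KN) = 90.00° ✓; |KN| = 20.40 ✓; ∠KNJ = 134.0° ✓; |NJ| = 22.60 ✓; ∠NJC = 71.70° ✓; |JC| = 13.60 ✗.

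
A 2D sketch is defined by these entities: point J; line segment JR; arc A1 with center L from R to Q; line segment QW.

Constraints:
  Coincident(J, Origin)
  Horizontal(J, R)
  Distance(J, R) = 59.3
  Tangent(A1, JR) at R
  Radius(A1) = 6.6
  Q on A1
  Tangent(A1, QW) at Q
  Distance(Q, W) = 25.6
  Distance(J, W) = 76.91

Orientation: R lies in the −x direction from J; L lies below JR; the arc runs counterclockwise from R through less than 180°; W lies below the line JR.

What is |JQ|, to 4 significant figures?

66.00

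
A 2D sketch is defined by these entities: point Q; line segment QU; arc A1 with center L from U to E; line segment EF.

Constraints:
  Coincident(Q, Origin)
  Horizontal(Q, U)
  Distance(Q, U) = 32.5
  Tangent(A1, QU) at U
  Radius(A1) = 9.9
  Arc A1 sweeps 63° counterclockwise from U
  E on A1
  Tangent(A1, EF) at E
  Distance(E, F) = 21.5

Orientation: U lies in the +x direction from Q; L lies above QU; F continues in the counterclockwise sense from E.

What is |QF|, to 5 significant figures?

56.680

Q is at the origin; Q and U share the same y with |QU| = 32.5 and U on the +x side, so U = (32.500, 0.0000). Since A1 is tangent to QU there, LU ⟂ QU, so L = U + (0, 9.9) = (32.500, 9.9000). On A1, U sits at bearing -90° from L; a 63° counterclockwise sweep puts E at bearing -27°, so E = L + 9.9·(cos -27°, sin -27°) = (41.321, 5.4055). Tangency of A1 to EF means the radius LE is perpendicular to EF, so EF runs along (−sin -27°, cos -27°); with |EF| = 21.5, F = (51.082, 24.562). Then |QF| = |F − Q| = 56.680.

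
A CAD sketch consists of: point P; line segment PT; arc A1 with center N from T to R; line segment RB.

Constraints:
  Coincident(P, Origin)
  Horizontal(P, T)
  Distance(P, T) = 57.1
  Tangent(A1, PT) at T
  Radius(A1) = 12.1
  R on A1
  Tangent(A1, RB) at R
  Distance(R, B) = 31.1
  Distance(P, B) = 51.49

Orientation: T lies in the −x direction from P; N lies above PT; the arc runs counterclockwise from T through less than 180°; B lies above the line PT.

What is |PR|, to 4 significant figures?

46.40

P is at the origin; PT is horizontal with |PT| = 57.1 and T on the −x side, so T = (-57.10, 0.000). A1 meets PT tangentially, so NT is at right angles to PT, so N = T + (0, 12.1) = (-57.10, 12.10). Since NR ⟂ RB (tangency), |NB| = √(12.1² + 31.1²) = 33.37 regardless of where R sits on A1. So B lies on both circle(P, 51.49) and circle(N, 33.37); the above-PT intersection is B = (-35.37, 37.42). R is the foot of the tangent from B: R = (-45.69, 8.085).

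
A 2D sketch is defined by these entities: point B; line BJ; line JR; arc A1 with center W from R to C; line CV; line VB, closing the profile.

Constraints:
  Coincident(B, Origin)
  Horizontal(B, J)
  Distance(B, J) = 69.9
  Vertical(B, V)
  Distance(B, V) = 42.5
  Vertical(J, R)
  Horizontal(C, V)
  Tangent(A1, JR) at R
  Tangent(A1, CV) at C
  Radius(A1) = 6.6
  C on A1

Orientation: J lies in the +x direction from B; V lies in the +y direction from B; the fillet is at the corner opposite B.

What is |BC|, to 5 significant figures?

76.244

B is at the origin; B and J share the same y with |BJ| = 69.9 and J on the +x side, so J = (69.900, 0.0000). BV is vertical with |BV| = 42.5 and V on the +y side, so V = (0.0000, 42.500). The virtual corner opposite B is at (69.900, 42.500). Tangency of A1 to JR means the radius WR is perpendicular to JR and since A1 is tangent to CV there, WC ⟂ CV, with radius 6.6, so the center W sits 6.6 in from both sides at W = (63.300, 35.900). That places the tangent points at R = (69.900, 35.900) on JR and C = (63.300, 42.500) on CV. Then |BC| = |C − B| = 76.244.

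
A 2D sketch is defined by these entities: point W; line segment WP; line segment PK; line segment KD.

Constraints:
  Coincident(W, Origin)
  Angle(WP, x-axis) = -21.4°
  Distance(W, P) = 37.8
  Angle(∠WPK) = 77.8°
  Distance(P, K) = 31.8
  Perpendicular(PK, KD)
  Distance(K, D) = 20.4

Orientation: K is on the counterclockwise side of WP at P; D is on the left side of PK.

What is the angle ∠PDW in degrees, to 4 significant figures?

67.48°

W is at the origin; WP runs at -21.4° with length 37.8, so P = 37.8·(cos -21.4°, sin -21.4°) = (35.19, -13.79). ∠WPK = 77.8°, so PK runs at -21.4° + (180° − 77.8°) = 80.80° from the x-axis; with |PK| = 31.8, K = P + 31.8·(cos 80.80°, sin 80.80°) = (40.28, 17.60). The perpendicularity gives KD at right angles to PK; with |KD| = 20.4 on the left of PK, D = K + 20.4·(-0.9871, 0.1599) = (20.14, 20.86). Then cos ∠PDW = DP·DW / (|DP||DW|), giving 67.48°.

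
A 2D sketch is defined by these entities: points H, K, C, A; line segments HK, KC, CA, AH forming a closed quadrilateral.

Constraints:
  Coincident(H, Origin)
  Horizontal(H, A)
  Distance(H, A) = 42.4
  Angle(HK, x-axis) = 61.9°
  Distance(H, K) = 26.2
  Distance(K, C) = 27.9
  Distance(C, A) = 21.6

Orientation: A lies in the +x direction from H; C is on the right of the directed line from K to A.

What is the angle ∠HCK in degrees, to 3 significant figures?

62.6°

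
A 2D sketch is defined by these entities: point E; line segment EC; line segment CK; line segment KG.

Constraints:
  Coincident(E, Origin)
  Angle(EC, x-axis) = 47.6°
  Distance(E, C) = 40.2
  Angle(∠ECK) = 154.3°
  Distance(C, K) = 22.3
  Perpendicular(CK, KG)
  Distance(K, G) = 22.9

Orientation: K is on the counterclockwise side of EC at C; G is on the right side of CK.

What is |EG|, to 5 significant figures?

71.076

E is at the origin; EC runs at 47.6° with length 40.2, so C = 40.2·(cos 47.6°, sin 47.6°) = (27.107, 29.686). ∠ECK = 154.3°, so CK runs at 47.6° + (180° − 154.3°) = 73.300° from the x-axis; with |CK| = 22.3, K = C + 22.3·(cos 73.300°, sin 73.300°) = (33.515, 51.045). CK is perpendicular to KG; with |KG| = 22.9 on the right of CK, G = K + 22.9·(0.95782, -0.28736) = (55.449, 44.465). Then |EG| = |G − E| = 71.076.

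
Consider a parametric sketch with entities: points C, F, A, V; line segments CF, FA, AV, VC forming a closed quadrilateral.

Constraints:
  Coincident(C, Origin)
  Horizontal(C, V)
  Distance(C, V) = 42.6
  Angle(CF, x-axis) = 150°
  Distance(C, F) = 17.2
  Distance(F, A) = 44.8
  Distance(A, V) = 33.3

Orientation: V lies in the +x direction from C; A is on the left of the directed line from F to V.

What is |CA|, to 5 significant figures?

38.045

Checks: CF at 150.0° ✓; |FA| = 44.80 ✓; |AV| = 33.30 ✓.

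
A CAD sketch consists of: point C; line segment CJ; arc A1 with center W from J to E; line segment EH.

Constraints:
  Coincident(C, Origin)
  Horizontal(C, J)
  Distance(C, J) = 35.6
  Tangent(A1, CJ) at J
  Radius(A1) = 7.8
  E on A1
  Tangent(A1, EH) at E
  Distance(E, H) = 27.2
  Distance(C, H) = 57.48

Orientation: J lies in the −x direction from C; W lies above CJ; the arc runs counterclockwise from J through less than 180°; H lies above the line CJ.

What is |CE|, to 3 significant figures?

32.1

C is at the origin; CJ is horizontal with |CJ| = 35.6 and J on the −x side, so J = (-35.6, 0.00). Tangency of A1 to CJ means the radius WJ is perpendicular to CJ, so W = J + (0, 7.8) = (-35.6, 7.80). Since WE ⟂ EH (tangency), |WH| = √(7.8² + 27.2²) = 28.3 regardless of where E sits on A1. So H lies on both circle(C, 57.48) and circle(W, 28.3); the above-CJ intersection is H = (-46.4, 34.0). E is the foot of the tangent from H: E = (-29.5, 12.6).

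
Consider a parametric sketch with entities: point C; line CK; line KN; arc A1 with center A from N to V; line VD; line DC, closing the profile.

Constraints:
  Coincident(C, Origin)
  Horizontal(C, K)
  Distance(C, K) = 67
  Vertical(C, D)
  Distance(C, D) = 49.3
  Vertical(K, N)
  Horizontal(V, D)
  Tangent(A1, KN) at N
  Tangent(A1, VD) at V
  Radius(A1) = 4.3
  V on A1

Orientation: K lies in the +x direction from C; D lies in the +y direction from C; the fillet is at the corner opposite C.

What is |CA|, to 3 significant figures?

77.2

C is at the origin; C and K share the same y with |CK| = 67.0 and K on the +x side, so K = (67.0, 0.00). C and D share the same x with |CD| = 49.3 and D on the +y side, so D = (0.00, 49.3). The virtual corner opposite C is at (67.0, 49.3). Tangency of A1 to KN means the radius AN is perpendicular to KN and since A1 is tangent to VD there, AV ⟂ VD, with radius 4.3, so the center A sits 4.3 in from both sides at A = (62.7, 45.0). Then |CA| = |A − C| = 77.2.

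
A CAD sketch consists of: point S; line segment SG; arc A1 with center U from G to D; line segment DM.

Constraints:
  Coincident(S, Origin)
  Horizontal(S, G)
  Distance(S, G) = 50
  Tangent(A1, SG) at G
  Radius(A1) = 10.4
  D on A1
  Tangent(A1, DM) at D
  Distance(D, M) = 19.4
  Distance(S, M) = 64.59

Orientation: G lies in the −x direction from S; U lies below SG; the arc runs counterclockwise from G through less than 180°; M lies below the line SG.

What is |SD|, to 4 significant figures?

61.47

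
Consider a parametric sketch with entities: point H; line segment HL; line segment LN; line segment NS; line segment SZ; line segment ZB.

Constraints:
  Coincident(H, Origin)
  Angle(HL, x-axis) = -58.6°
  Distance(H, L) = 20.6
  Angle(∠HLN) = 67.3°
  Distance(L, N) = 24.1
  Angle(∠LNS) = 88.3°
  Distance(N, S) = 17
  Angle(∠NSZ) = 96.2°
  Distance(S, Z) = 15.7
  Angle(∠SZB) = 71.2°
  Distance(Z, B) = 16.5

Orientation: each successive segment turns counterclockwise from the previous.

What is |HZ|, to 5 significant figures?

0.77998

H is at the origin; HL runs at -58.6° with length 20.6, so L = (10.733, -17.583). ∠HLN = 67.3° gives LN at 54.100° from the x-axis; with |LN| = 24.1, N = (24.864, 1.9389). ∠LNS = 88.3° gives NS at 145.80° from the x-axis; with |NS| = 17.0, S = (10.804, 11.494). ∠NSZ = 96.2° gives SZ at -130.40° from the x-axis; with |SZ| = 15.7, Z = (0.62852, -0.46188). Then |HZ| = |Z − H| = 0.77998.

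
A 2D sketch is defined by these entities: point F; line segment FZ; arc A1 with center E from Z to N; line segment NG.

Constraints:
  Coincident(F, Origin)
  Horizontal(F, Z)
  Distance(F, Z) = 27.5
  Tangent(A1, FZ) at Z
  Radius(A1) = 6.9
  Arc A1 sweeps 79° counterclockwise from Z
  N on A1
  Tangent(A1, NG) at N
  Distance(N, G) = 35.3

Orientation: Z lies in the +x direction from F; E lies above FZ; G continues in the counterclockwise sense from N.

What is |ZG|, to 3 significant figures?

42.4

On A1, Z sits at bearing -90° from E; a 79° counterclockwise sweep puts N at bearing -11°, so N = E + 6.9·(cos -11°, sin -11°) = (34.3, 5.58). Since A1 is tangent to NG there, EN ⟂ NG, so NG runs along (−sin -11°, cos -11°); with |NG| = 35.3, G = (41.0, 40.2). Then |ZG| = |G − Z| = 42.4.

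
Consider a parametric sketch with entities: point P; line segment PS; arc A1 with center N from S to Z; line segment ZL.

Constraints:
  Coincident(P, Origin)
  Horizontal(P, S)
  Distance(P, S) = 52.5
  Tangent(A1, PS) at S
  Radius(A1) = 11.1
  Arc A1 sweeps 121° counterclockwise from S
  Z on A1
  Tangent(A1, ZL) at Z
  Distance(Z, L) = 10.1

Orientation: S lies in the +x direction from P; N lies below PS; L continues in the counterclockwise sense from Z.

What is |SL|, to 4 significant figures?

25.84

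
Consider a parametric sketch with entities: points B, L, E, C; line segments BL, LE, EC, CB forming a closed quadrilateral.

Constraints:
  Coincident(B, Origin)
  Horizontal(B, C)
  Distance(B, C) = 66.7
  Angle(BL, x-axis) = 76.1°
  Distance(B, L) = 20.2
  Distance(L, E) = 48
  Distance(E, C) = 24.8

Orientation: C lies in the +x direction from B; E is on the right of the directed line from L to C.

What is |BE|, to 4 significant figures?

44.41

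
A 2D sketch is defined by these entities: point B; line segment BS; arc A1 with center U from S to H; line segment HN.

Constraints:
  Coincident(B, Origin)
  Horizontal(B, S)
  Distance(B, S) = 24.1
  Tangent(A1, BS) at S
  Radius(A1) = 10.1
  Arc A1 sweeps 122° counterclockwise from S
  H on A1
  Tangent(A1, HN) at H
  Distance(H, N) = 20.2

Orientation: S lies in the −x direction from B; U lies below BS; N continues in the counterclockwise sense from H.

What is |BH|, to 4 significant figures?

36.14

B is at the origin; B and S share the same y with |BS| = 24.1 and S on the −x side, so S = (-24.10, 0.000). Since A1 is tangent to BS there, US ⟂ BS, so U = S + (0, -10.1) = (-24.10, -10.10). On A1, S sits at bearing 90° from U; a 122° counterclockwise sweep puts H at bearing 212°, so H = U + 10.1·(cos 212°, sin 212°) = (-32.67, -15.45). Then |BH| = |H − B| = 36.14.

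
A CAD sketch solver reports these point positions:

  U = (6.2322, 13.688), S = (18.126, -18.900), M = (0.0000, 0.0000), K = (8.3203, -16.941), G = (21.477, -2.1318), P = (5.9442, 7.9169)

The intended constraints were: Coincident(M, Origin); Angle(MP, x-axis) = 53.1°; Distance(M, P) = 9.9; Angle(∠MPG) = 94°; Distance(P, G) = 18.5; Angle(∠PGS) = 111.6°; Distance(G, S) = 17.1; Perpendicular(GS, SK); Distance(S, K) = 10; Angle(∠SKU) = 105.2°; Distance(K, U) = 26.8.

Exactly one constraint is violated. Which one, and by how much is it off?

Distance(K, U) = 26.8 — off by 3.90.

M = (0.00, 0.00) ✓; MP at 53.10° ✓; |MP| = 9.900 ✓; ∠MPG = 94.00° ✓; |PG| = 18.50 ✓; ∠PGS = 111.6° ✓; |GS| = 17.10 ✓; ∠(GS, SK) = 90.00° ✓; |SK| = 9.999 ✓; ∠SKU = 105.2° ✓; |KU| = 30.70 ✗.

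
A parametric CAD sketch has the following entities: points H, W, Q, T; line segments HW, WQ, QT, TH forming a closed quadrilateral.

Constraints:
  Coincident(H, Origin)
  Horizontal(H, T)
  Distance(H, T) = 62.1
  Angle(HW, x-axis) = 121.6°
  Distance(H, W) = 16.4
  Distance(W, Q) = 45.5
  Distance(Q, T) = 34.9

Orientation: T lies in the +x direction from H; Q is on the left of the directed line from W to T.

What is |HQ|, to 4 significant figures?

42.77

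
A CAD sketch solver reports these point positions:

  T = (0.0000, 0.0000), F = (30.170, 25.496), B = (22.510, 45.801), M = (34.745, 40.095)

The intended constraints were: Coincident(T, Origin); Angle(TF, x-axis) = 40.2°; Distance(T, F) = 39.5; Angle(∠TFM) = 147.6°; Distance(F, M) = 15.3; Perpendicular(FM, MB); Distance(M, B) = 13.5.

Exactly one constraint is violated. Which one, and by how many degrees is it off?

Perpendicular(FM, MB) — off by 7.60°.

T = (0.00, 0.00) ✓; TF at 40.20° ✓; |TF| = 39.50 ✓; ∠TFM = 147.6° ✓; |FM| = 15.30 ✓; ∠(FM, MB) = 82.40° ✗; |MB| = 13.50 ✓.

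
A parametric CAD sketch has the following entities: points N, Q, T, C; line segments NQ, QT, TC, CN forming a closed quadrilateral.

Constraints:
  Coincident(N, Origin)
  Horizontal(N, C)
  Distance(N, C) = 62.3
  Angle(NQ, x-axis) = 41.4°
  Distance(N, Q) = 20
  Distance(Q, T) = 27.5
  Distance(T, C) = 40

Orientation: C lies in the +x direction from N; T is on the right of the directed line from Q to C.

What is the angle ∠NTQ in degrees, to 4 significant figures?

42.70°

Checks: |QT| = 27.50 ✓; |TC| = 40.00 ✓.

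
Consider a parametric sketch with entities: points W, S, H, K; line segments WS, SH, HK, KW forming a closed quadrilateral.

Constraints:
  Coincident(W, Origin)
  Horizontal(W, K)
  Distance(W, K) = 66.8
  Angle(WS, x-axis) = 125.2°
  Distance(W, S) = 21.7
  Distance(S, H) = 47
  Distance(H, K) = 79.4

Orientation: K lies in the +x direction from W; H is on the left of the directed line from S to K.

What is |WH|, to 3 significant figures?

59.0

W is at the origin; W and K share the same y with |WK| = 66.8 and K in +x, so K = (66.8, 0). WS runs at 125.2° with |WS| = 21.7, so S = (-12.5, 17.7). H is determined by |SH| = 47.0 and |HK| = 79.4 together: it lies at the intersection of circle(S, 47.0) and circle(K, 79.4). With |SK| = 81.3, the foot of the radical line on SK is 15.4 from S and the perpendicular offset is √(47.0² − 15.4²) = 44.4. Taking the left-of-SK solution: H = (12.2, 57.7).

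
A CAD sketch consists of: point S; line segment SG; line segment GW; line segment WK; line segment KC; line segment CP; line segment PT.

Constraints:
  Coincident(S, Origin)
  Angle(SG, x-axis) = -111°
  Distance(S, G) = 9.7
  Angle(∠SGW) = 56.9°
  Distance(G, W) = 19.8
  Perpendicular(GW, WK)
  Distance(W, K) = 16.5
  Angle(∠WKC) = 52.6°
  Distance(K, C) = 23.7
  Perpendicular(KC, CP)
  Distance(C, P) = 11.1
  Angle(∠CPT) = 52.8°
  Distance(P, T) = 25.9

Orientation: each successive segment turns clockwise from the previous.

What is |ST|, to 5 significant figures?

13.749

S is at the origin; SG runs at -111.0° with length 9.7, so G = (-3.4762, -9.0557). ∠SGW = 56.9° gives GW at 125.90° from the x-axis; with |GW| = 19.8, W = (-15.086, 6.9831). GW is perpendicular to WK, so WK runs at 35.900°; with |WK| = 16.5, K = (-1.7207, 16.658). ∠WKC = 52.6° gives KC at -91.500° from the x-axis; with |KC| = 23.7, C = (-2.3410, -7.0336). The perpendicularity gives CP at right angles to KC, so CP runs at 178.50°; with |CP| = 11.1, P = (-13.437, -6.7431). ∠CPT = 52.8° gives PT at 51.300° from the x-axis; with |PT| = 25.9, T = (2.7565, 13.470). Then |ST| = |T − S| = 13.749.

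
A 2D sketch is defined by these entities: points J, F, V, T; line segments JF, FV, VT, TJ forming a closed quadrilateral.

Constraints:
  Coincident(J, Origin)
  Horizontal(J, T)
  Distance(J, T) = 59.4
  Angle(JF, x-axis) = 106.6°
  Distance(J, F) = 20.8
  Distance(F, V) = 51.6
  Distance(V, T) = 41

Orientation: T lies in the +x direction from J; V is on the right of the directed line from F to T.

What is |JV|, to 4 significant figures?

32.77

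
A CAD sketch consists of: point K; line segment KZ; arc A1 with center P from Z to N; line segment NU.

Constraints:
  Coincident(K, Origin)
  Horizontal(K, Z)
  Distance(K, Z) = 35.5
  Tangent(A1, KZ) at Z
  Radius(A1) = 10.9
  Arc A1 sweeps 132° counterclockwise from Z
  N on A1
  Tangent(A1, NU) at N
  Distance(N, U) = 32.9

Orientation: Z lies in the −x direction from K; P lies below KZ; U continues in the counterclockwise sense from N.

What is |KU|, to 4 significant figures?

47.80

K is at the origin; KZ is horizontal with |KZ| = 35.5 and Z on the −x side, so Z = (-35.50, 0.000). Tangency of A1 to KZ means the radius PZ is perpendicular to KZ, so P = Z + (0, -10.9) = (-35.50, -10.90). On A1, Z sits at bearing 90° from P; a 132° counterclockwise sweep puts N at bearing 222°, so N = P + 10.9·(cos 222°, sin 222°) = (-43.60, -18.19). Tangency of A1 to NU means the radius PN is perpendicular to NU, so NU runs along (−sin 222°, cos 222°); with |NU| = 32.9, U = (-21.59, -42.64). Then |KU| = |U − K| = 47.80.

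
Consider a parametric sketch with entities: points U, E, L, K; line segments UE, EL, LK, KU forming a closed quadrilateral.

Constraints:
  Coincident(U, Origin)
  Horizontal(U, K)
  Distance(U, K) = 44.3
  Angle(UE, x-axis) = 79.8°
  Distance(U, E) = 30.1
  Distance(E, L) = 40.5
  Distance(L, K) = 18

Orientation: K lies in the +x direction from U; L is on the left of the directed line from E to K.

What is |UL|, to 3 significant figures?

47.7

Checks: |EL| = 40.50 ✓; |LK| = 18.00 ✓.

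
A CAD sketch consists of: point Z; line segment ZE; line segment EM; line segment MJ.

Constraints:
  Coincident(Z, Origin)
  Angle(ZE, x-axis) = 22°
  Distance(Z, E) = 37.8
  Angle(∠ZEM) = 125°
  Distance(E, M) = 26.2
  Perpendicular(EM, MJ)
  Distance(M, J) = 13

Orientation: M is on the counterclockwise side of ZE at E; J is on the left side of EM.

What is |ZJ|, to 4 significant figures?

51.14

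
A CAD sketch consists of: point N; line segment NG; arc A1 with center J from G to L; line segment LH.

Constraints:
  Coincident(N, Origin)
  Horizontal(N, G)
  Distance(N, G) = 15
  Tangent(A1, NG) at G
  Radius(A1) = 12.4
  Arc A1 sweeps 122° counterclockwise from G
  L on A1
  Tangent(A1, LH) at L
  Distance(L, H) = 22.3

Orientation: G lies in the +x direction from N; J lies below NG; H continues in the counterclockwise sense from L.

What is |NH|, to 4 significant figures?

41.24

On A1, G sits at bearing 90° from J; a 122° counterclockwise sweep puts L at bearing 212°, so L = J + 12.4·(cos 212°, sin 212°) = (4.484, -18.97). A1 meets LH tangentially, so JL is at right angles to LH, so LH runs along (−sin 212°, cos 212°); with |LH| = 22.3, H = (16.30, -37.88). Then |NH| = |H − N| = 41.24.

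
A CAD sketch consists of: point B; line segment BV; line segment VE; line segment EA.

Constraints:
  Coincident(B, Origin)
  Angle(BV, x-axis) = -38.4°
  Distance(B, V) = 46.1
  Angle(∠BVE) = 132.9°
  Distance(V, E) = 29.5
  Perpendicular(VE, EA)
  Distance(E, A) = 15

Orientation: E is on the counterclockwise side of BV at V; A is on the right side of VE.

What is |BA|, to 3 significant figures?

78.0

B is at the origin; BV runs at -38.4° with length 46.1, so V = 46.1·(cos -38.4°, sin -38.4°) = (36.1, -28.6). ∠BVE = 132.9°, so VE runs at -38.4° + (180° − 132.9°) = 8.70° from the x-axis; with |VE| = 29.5, E = V + 29.5·(cos 8.70°, sin 8.70°) = (65.3, -24.2). VE is perpendicular to EA; with |EA| = 15.0 on the right of VE, A = E + 15.0·(0.151, -0.988) = (67.6, -39.0). Then |BA| = |A − B| = 78.0.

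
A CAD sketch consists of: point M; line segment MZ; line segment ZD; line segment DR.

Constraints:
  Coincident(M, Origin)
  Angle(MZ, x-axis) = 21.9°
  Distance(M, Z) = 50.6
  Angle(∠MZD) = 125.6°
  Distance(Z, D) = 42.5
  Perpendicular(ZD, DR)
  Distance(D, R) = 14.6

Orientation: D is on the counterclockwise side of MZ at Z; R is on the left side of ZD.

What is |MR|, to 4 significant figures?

76.69

∠MZD = 125.6°, so ZD runs at 21.9° + (180° − 125.6°) = 76.30° from the x-axis; with |ZD| = 42.5, D = Z + 42.5·(cos 76.30°, sin 76.30°) = (57.01, 60.16). The perpendicularity gives DR at right angles to ZD; with |DR| = 14.6 on the left of ZD, R = D + 14.6·(-0.9715, 0.2368) = (42.83, 63.62). Then |MR| = |R − M| = 76.69.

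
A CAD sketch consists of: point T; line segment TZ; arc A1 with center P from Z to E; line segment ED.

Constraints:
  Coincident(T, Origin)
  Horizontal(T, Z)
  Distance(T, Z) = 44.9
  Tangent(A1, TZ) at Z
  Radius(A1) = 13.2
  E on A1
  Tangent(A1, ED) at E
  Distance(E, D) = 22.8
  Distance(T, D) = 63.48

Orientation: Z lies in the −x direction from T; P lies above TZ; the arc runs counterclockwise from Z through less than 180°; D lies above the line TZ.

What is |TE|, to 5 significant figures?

41.293

T is at the origin; T and Z share the same y with |TZ| = 44.9 and Z on the −x side, so Z = (-44.900, 0.0000). A1 meets TZ tangentially, so PZ is at right angles to TZ, so P = Z + (0, 13.2) = (-44.900, 13.200). Since PE ⟂ ED (tangency), |PD| = √(13.2² + 22.8²) = 26.345 regardless of where E sits on A1. So D lies on both circle(T, 63.48) and circle(P, 26.345); the above-TZ intersection is D = (-50.060, 39.035). E is the foot of the tangent from D: E = (-34.993, 21.923).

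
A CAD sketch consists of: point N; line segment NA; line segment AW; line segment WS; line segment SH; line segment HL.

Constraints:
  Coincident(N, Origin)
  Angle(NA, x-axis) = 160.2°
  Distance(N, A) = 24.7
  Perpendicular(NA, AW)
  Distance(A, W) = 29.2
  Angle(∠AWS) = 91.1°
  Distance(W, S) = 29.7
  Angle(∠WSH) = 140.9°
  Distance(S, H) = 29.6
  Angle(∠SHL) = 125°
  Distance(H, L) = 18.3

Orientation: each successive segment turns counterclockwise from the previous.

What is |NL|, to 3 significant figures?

28.2

∠WSH = 140.9° gives SH at 18.2° from the x-axis; with |SH| = 29.6, H = (22.7, -20.5). ∠SHL = 125.0° gives HL at 73.2° from the x-axis; with |HL| = 18.3, L = (28.0, -2.94). Then |NL| = |L − N| = 28.2.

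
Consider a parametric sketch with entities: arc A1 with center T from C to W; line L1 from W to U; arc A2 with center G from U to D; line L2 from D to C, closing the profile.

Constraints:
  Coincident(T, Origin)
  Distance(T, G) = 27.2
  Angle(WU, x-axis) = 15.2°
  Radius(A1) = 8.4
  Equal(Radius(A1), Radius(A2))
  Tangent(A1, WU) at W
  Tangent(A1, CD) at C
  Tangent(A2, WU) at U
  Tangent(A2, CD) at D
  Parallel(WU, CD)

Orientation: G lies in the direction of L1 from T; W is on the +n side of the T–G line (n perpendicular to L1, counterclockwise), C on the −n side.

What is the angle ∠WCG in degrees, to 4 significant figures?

72.84°

The slot axis is L1's direction at 15.2°, so u = (cos 15.2°, sin 15.2°) = (0.9650, 0.2622) and n = (−sin 15.2°, cos 15.2°) = (-0.2622, 0.9650). T is at the origin and G lies 27.2 along u from T, so G = 27.2·u = (26.25, 7.132). Tangency of A1 to both parallel lines with radius 8.4 puts W and C at T ± 8.4·n: W = (-2.202, 8.106), C = (2.202, -8.106). Then cos ∠WCG = CW·CG / (|CW||CG|), giving 72.84°.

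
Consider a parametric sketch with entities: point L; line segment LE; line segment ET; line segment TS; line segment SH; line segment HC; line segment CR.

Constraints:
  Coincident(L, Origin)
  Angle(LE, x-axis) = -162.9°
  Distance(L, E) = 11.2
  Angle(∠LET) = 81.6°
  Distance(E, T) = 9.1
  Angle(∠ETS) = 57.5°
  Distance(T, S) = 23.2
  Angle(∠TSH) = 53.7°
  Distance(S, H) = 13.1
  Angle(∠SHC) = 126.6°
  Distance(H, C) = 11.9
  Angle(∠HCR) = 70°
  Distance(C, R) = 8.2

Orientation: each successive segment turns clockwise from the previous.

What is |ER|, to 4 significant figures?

4.981

L is at the origin; LE runs at -162.9° with length 11.2, so E = (-10.70, -3.293). ∠LET = 81.6° gives ET at 98.70° from the x-axis; with |ET| = 9.1, T = (-12.08, 5.702). ∠ETS = 57.5° gives TS at -23.80° from the x-axis; with |TS| = 23.2, S = (9.146, -3.660). ∠TSH = 53.7° gives SH at -150.1° from the x-axis; with |SH| = 13.1, H = (-2.211, -10.19). ∠SHC = 126.6° gives HC at 156.5° from the x-axis; with |HC| = 11.9, C = (-13.12, -5.445). ∠HCR = 70.0° gives CR at 46.50° from the x-axis; with |CR| = 8.2, R = (-7.479, 0.5028). Then |ER| = |R − E| = 4.981.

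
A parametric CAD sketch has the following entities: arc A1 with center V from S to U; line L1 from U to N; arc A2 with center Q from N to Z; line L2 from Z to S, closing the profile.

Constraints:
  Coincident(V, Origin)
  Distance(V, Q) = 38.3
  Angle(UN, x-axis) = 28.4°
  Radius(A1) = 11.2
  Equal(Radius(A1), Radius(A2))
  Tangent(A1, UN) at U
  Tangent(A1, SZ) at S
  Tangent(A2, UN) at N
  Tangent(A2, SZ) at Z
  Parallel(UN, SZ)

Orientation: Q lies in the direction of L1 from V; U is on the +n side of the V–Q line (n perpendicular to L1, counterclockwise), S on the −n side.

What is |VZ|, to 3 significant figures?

39.9

The slot axis is L1's direction at 28.4°, so u = (cos 28.4°, sin 28.4°) = (0.880, 0.476) and n = (−sin 28.4°, cos 28.4°) = (-0.476, 0.880). V is at the origin and Q lies 38.3 along u from V, so Q = 38.3·u = (33.7, 18.2). Tangency of A1 to both parallel lines with radius 11.2 puts U and S at V ± 11.2·n: U = (-5.33, 9.85), S = (5.33, -9.85). Equal radii place N and Z the same way about Q: N = Q + 11.2·n = (28.4, 28.1), Z = Q − 11.2·n = (39.0, 8.36). Then |VZ| = |Z − V| = 39.9.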